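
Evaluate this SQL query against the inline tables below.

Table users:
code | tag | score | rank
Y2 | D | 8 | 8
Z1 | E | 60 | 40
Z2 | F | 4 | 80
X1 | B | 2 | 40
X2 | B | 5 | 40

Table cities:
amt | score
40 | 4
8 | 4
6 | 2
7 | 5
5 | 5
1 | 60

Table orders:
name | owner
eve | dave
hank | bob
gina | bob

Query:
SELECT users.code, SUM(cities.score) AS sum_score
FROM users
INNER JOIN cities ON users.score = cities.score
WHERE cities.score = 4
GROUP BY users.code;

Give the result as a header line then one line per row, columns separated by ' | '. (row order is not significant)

After JOIN cities (6 rows):
users.code | users.tag | users.score | users.rank | cities.amt | cities.score
Z1 | E | 60 | 40 | 1 | 60
Z2 | F | 4 | 80 | 40 | 4
Z2 | F | 4 | 80 | 8 | 4
X1 | B | 2 | 40 | 6 | 2
X2 | B | 5 | 40 | 7 | 5
X2 | B | 5 | 40 | 5 | 5
After WHERE (2 rows):
users.code | users.tag | users.score | users.rank | cities.amt | cities.score
Z2 | F | 4 | 80 | 40 | 4
Z2 | F | 4 | 80 | 8 | 4
After GROUP BY (1 rows):
users.code | sum_score
Z2 | 8

== RESULT ==
users.code | sum_score
Z2 | 8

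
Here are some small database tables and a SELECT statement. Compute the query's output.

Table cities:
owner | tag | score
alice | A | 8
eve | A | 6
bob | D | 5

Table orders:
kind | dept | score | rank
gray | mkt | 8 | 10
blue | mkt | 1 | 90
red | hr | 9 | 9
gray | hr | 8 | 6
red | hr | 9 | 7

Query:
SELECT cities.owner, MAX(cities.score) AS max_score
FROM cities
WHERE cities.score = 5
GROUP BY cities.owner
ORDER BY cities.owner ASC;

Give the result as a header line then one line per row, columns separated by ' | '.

== RESULT ==
cities.owner | max_score
bob | 5

Derivation:
After WHERE (1 rows):
cities.owner | cities.tag | cities.score
bob | D | 5
After GROUP BY (1 rows):
cities.owner | max_score
bob | 5
After ORDER BY (1 rows):
cities.owner | max_score
bob | 5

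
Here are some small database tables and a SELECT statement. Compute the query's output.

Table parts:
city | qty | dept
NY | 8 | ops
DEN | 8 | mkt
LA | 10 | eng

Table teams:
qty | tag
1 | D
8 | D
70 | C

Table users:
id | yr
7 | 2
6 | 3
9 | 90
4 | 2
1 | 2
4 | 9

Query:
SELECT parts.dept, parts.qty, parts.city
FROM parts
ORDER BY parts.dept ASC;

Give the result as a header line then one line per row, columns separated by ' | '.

== RESULT ==
parts.dept | parts.qty | parts.city
eng | 10 | LA
mkt | 8 | DEN
ops | 8 | NY

Derivation:
After SELECT (3 rows):
parts.dept | parts.qty | parts.city
ops | 8 | NY
mkt | 8 | DEN
eng | 10 | LA
After ORDER BY (3 rows):
parts.dept | parts.qty | parts.city
eng | 10 | LA
mkt | 8 | DEN
ops | 8 | NY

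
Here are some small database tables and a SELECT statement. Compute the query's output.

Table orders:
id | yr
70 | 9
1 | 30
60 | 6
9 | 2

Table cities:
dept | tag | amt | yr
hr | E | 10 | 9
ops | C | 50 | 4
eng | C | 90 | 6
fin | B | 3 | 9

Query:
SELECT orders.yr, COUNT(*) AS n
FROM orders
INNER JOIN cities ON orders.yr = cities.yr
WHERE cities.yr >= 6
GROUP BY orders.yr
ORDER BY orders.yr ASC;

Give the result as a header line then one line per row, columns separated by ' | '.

== RESULT ==
orders.yr | n
6 | 1
9 | 2

Derivation:
After JOIN cities (3 rows):
orders.id | orders.yr | cities.dept | cities.tag | cities.amt | cities.yr
70 | 9 | hr | E | 10 | 9
70 | 9 | fin | B | 3 | 9
60 | 6 | eng | C | 90 | 6
After WHERE (3 rows):
orders.id | orders.yr | cities.dept | cities.tag | cities.amt | cities.yr
70 | 9 | hr | E | 10 | 9
70 | 9 | fin | B | 3 | 9
60 | 6 | eng | C | 90 | 6
After GROUP BY (2 rows):
orders.yr | n
9 | 2
6 | 1
After ORDER BY (2 rows):
orders.yr | n
6 | 1
9 | 2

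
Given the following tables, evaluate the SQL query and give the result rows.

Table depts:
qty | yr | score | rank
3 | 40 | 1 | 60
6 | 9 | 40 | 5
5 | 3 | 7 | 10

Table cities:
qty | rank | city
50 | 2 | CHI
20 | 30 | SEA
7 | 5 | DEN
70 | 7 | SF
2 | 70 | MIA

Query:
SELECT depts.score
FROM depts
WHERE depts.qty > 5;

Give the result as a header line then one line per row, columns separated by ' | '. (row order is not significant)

== RESULT ==
depts.score
40

Derivation:
After WHERE (1 rows):
depts.qty | depts.yr | depts.score | depts.rank
6 | 9 | 40 | 5
After SELECT (1 rows):
depts.score
40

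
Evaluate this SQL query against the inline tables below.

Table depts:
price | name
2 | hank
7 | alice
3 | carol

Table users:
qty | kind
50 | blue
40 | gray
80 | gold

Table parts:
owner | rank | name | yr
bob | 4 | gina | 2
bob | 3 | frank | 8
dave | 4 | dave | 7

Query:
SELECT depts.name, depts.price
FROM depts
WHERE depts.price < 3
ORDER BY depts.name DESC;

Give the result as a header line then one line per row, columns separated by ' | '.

After WHERE (1 rows):
depts.price | depts.name
2 | hank
After SELECT (1 rows):
depts.name | depts.price
hank | 2
After ORDER BY (1 rows):
depts.name | depts.price
hank | 2

== RESULT ==
depts.name | depts.price
hank | 2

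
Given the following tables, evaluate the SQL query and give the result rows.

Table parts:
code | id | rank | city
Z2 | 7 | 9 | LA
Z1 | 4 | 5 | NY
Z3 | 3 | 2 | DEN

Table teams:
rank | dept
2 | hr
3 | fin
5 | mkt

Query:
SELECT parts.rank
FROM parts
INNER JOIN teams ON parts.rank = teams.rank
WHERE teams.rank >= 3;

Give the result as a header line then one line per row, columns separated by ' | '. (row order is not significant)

After JOIN teams (2 rows):
parts.code | parts.id | parts.rank | parts.city | teams.rank | teams.dept
Z1 | 4 | 5 | NY | 5 | mkt
Z3 | 3 | 2 | DEN | 2 | hr
After WHERE (1 rows):
parts.code | parts.id | parts.rank | parts.city | teams.rank | teams.dept
Z1 | 4 | 5 | NY | 5 | mkt
After SELECT (1 rows):
parts.rank
5

== RESULT ==
parts.rank
5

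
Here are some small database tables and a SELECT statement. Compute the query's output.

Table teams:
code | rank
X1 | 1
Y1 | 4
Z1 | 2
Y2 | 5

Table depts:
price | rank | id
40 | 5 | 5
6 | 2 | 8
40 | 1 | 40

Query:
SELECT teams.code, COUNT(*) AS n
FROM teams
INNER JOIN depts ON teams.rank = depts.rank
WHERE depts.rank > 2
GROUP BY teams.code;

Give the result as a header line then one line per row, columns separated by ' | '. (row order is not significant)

After JOIN depts (3 rows):
teams.code | teams.rank | depts.price | depts.rank | depts.id
X1 | 1 | 40 | 1 | 40
Z1 | 2 | 6 | 2 | 8
Y2 | 5 | 40 | 5 | 5
After WHERE (1 rows):
teams.code | teams.rank | depts.price | depts.rank | depts.id
Y2 | 5 | 40 | 5 | 5
After GROUP BY (1 rows):
teams.code | n
Y2 | 1

== RESULT ==
teams.code | n
Y2 | 1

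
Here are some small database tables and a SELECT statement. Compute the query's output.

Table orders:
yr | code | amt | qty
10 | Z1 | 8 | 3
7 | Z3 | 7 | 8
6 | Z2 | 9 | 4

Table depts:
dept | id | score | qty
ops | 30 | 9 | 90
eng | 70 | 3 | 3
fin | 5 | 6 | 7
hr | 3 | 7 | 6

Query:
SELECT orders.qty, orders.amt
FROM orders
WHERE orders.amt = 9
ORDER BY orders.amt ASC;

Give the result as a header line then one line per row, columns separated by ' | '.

== RESULT ==
orders.qty | orders.amt
4 | 9

Derivation:
After WHERE (1 rows):
orders.yr | orders.code | orders.amt | orders.qty
6 | Z2 | 9 | 4
After SELECT (1 rows):
orders.qty | orders.amt
4 | 9
After ORDER BY (1 rows):
orders.qty | orders.amt
4 | 9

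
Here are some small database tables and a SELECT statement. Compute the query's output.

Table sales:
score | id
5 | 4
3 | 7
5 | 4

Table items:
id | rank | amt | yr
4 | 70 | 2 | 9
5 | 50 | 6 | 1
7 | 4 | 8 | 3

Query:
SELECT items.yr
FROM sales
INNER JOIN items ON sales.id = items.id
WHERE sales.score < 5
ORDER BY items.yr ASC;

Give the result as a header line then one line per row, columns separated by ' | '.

After JOIN items (3 rows):
sales.score | sales.id | items.id | items.rank | items.amt | items.yr
5 | 4 | 4 | 70 | 2 | 9
3 | 7 | 7 | 4 | 8 | 3
5 | 4 | 4 | 70 | 2 | 9
After WHERE (1 rows):
sales.score | sales.id | items.id | items.rank | items.amt | items.yr
3 | 7 | 7 | 4 | 8 | 3
After SELECT (1 rows):
items.yr
3
After ORDER BY (1 rows):
items.yr
3

== RESULT ==
items.yr
3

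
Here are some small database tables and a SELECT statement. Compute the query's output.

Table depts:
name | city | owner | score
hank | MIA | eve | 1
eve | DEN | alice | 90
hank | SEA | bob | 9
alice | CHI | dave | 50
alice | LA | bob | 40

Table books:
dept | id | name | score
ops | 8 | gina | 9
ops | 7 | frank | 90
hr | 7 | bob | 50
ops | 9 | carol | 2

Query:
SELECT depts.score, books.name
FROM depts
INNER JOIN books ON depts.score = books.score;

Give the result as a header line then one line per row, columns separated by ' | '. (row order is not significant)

== RESULT ==
depts.score | books.name
90 | frank
9 | gina
50 | bob

Derivation:
After JOIN books (3 rows):
depts.name | depts.city | depts.owner | depts.score | books.dept | books.id | books.name | books.score
eve | DEN | alice | 90 | ops | 7 | frank | 90
hank | SEA | bob | 9 | ops | 8 | gina | 9
alice | CHI | dave | 50 | hr | 7 | bob | 50
After SELECT (3 rows):
depts.score | books.name
90 | frank
9 | gina
50 | bob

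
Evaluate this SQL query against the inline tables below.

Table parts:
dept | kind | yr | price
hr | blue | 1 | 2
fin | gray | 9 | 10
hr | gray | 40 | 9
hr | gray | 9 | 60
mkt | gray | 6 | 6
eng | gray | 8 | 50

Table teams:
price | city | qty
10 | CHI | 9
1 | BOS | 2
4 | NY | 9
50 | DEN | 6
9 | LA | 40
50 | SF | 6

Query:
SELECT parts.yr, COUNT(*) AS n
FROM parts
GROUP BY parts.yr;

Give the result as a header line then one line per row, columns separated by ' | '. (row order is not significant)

== RESULT ==
parts.yr | n
1 | 1
9 | 2
40 | 1
6 | 1
8 | 1

Derivation:
After GROUP BY (5 rows):
parts.yr | n
1 | 1
9 | 2
40 | 1
6 | 1
8 | 1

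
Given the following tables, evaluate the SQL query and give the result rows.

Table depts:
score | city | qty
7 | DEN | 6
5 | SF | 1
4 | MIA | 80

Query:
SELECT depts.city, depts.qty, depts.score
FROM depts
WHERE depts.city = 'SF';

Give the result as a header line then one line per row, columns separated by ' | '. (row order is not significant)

After WHERE (1 rows):
depts.score | depts.city | depts.qty
5 | SF | 1
After SELECT (1 rows):
depts.city | depts.qty | depts.score
SF | 1 | 5

== RESULT ==
depts.city | depts.qty | depts.score
SF | 1 | 5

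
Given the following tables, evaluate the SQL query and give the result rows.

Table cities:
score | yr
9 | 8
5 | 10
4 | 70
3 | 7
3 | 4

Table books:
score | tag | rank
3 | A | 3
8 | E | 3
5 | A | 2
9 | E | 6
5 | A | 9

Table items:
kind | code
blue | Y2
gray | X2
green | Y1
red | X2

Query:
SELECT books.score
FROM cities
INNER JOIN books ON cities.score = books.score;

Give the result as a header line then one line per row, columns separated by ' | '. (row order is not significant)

== RESULT ==
books.score
9
5
5
3
3

Derivation:
After JOIN books (5 rows):
cities.score | cities.yr | books.score | books.tag | books.rank
9 | 8 | 9 | E | 6
5 | 10 | 5 | A | 2
5 | 10 | 5 | A | 9
3 | 7 | 3 | A | 3
3 | 4 | 3 | A | 3
After SELECT (5 rows):
books.score
9
5
5
3
3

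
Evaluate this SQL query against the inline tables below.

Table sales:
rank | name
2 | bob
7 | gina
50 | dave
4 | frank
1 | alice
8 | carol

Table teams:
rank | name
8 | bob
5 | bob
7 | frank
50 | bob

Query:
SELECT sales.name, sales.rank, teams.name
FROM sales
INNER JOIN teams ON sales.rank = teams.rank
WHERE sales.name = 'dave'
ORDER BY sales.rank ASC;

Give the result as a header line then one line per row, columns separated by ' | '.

After JOIN teams (3 rows):
sales.rank | sales.name | teams.rank | teams.name
7 | gina | 7 | frank
50 | dave | 50 | bob
8 | carol | 8 | bob
After WHERE (1 rows):
sales.rank | sales.name | teams.rank | teams.name
50 | dave | 50 | bob
After SELECT (1 rows):
sales.name | sales.rank | teams.name
dave | 50 | bob
After ORDER BY (1 rows):
sales.name | sales.rank | teams.name
dave | 50 | bob

== RESULT ==
sales.name | sales.rank | teams.name
dave | 50 | bob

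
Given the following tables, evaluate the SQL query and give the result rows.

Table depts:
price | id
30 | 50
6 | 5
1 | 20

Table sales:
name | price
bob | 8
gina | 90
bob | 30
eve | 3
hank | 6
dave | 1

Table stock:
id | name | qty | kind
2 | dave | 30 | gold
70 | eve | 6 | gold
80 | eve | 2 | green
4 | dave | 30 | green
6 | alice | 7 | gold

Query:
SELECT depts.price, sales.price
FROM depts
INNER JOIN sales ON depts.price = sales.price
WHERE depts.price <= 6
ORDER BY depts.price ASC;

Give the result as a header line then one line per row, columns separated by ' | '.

== RESULT ==
depts.price | sales.price
1 | 1
6 | 6

Derivation:
After JOIN sales (3 rows):
depts.price | depts.id | sales.name | sales.price
30 | 50 | bob | 30
6 | 5 | hank | 6
1 | 20 | dave | 1
After WHERE (2 rows):
depts.price | depts.id | sales.name | sales.price
6 | 5 | hank | 6
1 | 20 | dave | 1
After SELECT (2 rows):
depts.price | sales.price
6 | 6
1 | 1
After ORDER BY (2 rows):
depts.price | sales.price
1 | 1
6 | 6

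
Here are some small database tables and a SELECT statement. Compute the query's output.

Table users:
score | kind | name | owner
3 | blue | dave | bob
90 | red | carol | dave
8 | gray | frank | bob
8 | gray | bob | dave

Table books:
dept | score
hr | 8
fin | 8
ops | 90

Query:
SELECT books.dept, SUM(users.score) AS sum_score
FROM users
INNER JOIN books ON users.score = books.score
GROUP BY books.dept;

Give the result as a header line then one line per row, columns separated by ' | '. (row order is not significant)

After JOIN books (5 rows):
users.score | users.kind | users.name | users.owner | books.dept | books.score
90 | red | carol | dave | ops | 90
8 | gray | frank | bob | hr | 8
8 | gray | frank | bob | fin | 8
8 | gray | bob | dave | hr | 8
8 | gray | bob | dave | fin | 8
After GROUP BY (3 rows):
books.dept | sum_score
ops | 90
hr | 16
fin | 16

== RESULT ==
books.dept | sum_score
ops | 90
hr | 16
fin | 16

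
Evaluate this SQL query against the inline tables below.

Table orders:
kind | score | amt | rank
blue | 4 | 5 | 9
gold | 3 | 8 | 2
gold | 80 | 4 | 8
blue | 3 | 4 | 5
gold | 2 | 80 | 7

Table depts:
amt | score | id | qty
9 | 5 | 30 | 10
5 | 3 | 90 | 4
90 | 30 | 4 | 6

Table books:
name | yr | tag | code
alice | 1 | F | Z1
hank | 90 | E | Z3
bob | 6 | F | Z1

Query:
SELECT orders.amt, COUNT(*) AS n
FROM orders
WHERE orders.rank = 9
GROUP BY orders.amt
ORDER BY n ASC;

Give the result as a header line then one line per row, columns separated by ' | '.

== RESULT ==
orders.amt | n
5 | 1

Derivation:
After WHERE (1 rows):
orders.kind | orders.score | orders.amt | orders.rank
blue | 4 | 5 | 9
After GROUP BY (1 rows):
orders.amt | n
5 | 1
After ORDER BY (1 rows):
orders.amt | n
5 | 1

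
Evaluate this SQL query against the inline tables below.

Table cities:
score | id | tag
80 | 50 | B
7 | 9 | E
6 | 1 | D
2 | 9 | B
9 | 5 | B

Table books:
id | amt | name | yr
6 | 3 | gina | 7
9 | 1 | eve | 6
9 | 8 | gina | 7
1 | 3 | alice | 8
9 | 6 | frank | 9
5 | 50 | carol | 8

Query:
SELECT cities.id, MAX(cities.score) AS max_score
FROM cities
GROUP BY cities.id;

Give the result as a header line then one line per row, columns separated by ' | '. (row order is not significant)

== RESULT ==
cities.id | max_score
50 | 80
9 | 7
1 | 6
5 | 9

Derivation:
After GROUP BY (4 rows):
cities.id | max_score
50 | 80
9 | 7
1 | 6
5 | 9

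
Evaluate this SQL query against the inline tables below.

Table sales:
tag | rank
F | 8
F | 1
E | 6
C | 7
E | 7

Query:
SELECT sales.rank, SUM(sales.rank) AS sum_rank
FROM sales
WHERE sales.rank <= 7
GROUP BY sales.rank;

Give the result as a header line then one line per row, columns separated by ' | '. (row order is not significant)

== RESULT ==
sales.rank | sum_rank
1 | 1
6 | 6
7 | 14

Derivation:
After WHERE (4 rows):
sales.tag | sales.rank
F | 1
E | 6
C | 7
E | 7
After GROUP BY (3 rows):
sales.rank | sum_rank
1 | 1
6 | 6
7 | 14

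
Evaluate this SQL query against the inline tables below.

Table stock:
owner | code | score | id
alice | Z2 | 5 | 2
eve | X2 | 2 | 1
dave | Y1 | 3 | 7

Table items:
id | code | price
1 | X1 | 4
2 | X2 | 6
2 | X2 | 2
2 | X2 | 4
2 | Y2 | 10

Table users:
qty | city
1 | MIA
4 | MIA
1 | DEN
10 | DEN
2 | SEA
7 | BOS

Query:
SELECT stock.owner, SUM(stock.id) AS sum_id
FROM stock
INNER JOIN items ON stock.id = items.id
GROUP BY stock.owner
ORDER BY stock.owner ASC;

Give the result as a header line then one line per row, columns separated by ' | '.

== RESULT ==
stock.owner | sum_id
alice | 8
eve | 1

Derivation:
After JOIN items (5 rows):
stock.owner | stock.code | stock.score | stock.id | items.id | items.code | items.price
alice | Z2 | 5 | 2 | 2 | X2 | 6
alice | Z2 | 5 | 2 | 2 | X2 | 2
alice | Z2 | 5 | 2 | 2 | X2 | 4
alice | Z2 | 5 | 2 | 2 | Y2 | 10
eve | X2 | 2 | 1 | 1 | X1 | 4
After GROUP BY (2 rows):
stock.owner | sum_id
alice | 8
eve | 1
After ORDER BY (2 rows):
stock.owner | sum_id
alice | 8
eve | 1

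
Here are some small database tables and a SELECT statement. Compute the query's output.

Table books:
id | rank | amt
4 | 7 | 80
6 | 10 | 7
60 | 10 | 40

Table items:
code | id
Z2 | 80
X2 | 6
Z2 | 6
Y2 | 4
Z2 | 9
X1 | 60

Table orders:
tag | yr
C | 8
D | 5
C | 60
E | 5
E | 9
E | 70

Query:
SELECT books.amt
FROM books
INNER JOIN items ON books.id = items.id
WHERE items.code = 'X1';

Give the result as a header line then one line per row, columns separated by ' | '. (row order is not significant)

== RESULT ==
books.amt
40

Derivation:
After JOIN items (4 rows):
books.id | books.rank | books.amt | items.code | items.id
4 | 7 | 80 | Y2 | 4
6 | 10 | 7 | X2 | 6
6 | 10 | 7 | Z2 | 6
60 | 10 | 40 | X1 | 60
After WHERE (1 rows):
books.id | books.rank | books.amt | items.code | items.id
60 | 10 | 40 | X1 | 60
After SELECT (1 rows):
books.amt
40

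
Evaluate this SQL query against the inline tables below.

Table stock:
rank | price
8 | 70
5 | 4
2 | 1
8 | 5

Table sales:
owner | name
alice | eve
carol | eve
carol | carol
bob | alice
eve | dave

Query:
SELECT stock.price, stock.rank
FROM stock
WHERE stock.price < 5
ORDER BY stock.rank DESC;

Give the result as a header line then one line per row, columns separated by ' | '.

After WHERE (2 rows):
stock.rank | stock.price
5 | 4
2 | 1
After SELECT (2 rows):
stock.price | stock.rank
4 | 5
1 | 2
After ORDER BY (2 rows):
stock.price | stock.rank
4 | 5
1 | 2

== RESULT ==
stock.price | stock.rank
4 | 5
1 | 2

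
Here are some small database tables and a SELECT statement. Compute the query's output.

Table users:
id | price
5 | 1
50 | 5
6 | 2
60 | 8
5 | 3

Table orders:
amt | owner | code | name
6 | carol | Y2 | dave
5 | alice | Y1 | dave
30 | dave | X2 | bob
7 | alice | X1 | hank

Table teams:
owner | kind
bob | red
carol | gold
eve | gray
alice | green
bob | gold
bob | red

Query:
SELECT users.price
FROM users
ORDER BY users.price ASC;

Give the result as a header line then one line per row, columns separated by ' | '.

== RESULT ==
users.price
1
2
3
5
8

Derivation:
After SELECT (5 rows):
users.price
1
5
2
8
3
After ORDER BY (5 rows):
users.price
1
2
3
5
8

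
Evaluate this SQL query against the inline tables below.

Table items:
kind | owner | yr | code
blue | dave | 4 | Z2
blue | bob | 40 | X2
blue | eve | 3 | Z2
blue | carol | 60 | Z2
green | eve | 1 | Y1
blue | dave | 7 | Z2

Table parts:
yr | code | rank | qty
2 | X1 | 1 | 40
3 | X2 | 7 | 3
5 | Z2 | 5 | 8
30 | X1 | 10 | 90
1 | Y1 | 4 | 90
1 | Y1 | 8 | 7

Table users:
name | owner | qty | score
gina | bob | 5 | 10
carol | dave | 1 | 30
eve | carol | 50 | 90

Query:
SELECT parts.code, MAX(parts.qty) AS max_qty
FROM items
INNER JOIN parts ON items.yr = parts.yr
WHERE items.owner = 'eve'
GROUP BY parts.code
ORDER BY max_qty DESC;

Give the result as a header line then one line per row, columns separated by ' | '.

== RESULT ==
parts.code | max_qty
Y1 | 90
X2 | 3

Derivation:
After JOIN parts (3 rows):
items.kind | items.owner | items.yr | items.code | parts.yr | parts.code | parts.rank | parts.qty
blue | eve | 3 | Z2 | 3 | X2 | 7 | 3
green | eve | 1 | Y1 | 1 | Y1 | 4 | 90
green | eve | 1 | Y1 | 1 | Y1 | 8 | 7
After WHERE (3 rows):
items.kind | items.owner | items.yr | items.code | parts.yr | parts.code | parts.rank | parts.qty
blue | eve | 3 | Z2 | 3 | X2 | 7 | 3
green | eve | 1 | Y1 | 1 | Y1 | 4 | 90
green | eve | 1 | Y1 | 1 | Y1 | 8 | 7
After GROUP BY (2 rows):
parts.code | max_qty
X2 | 3
Y1 | 90
After ORDER BY (2 rows):
parts.code | max_qty
Y1 | 90
X2 | 3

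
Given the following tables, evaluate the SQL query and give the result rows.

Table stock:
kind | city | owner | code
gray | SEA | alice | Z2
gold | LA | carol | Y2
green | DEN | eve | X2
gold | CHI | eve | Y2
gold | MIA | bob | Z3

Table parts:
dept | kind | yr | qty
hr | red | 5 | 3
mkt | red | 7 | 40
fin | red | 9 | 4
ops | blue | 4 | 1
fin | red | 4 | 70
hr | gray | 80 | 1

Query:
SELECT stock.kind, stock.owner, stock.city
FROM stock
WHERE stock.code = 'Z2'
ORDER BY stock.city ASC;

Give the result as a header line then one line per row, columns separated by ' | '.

After WHERE (1 rows):
stock.kind | stock.city | stock.owner | stock.code
gray | SEA | alice | Z2
After SELECT (1 rows):
stock.kind | stock.owner | stock.city
gray | alice | SEA
After ORDER BY (1 rows):
stock.kind | stock.owner | stock.city
gray | alice | SEA

== RESULT ==
stock.kind | stock.owner | stock.city
gray | alice | SEA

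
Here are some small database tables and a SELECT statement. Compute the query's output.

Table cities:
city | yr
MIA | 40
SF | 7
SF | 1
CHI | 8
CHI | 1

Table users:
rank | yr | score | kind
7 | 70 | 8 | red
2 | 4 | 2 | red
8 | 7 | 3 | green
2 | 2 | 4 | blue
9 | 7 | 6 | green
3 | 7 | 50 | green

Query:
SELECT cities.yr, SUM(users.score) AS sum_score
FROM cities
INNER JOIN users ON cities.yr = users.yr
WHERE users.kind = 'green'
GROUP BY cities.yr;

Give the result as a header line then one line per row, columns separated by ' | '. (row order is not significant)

== RESULT ==
cities.yr | sum_score
7 | 59

Derivation:
After JOIN users (3 rows):
cities.city | cities.yr | users.rank | users.yr | users.score | users.kind
SF | 7 | 8 | 7 | 3 | green
SF | 7 | 9 | 7 | 6 | green
SF | 7 | 3 | 7 | 50 | green
After WHERE (3 rows):
cities.city | cities.yr | users.rank | users.yr | users.score | users.kind
SF | 7 | 8 | 7 | 3 | green
SF | 7 | 9 | 7 | 6 | green
SF | 7 | 3 | 7 | 50 | green
After GROUP BY (1 rows):
cities.yr | sum_score
7 | 59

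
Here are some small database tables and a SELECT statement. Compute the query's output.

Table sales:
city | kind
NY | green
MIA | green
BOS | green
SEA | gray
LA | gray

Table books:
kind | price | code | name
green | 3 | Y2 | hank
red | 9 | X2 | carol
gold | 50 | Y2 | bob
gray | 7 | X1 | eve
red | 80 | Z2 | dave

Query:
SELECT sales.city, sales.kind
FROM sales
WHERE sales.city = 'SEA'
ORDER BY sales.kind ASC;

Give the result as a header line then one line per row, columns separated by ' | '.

After WHERE (1 rows):
sales.city | sales.kind
SEA | gray
After SELECT (1 rows):
sales.city | sales.kind
SEA | gray
After ORDER BY (1 rows):
sales.city | sales.kind
SEA | gray

== RESULT ==
sales.city | sales.kind
SEA | gray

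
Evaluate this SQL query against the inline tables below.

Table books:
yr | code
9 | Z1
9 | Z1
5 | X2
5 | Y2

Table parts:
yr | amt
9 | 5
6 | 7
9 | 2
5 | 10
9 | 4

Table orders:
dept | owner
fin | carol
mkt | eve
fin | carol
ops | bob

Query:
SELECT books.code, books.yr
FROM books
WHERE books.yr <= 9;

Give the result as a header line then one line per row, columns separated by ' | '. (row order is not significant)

After WHERE (4 rows):
books.yr | books.code
9 | Z1
9 | Z1
5 | X2
5 | Y2
After SELECT (4 rows):
books.code | books.yr
Z1 | 9
Z1 | 9
X2 | 5
Y2 | 5

== RESULT ==
books.code | books.yr
Z1 | 9
Z1 | 9
X2 | 5
Y2 | 5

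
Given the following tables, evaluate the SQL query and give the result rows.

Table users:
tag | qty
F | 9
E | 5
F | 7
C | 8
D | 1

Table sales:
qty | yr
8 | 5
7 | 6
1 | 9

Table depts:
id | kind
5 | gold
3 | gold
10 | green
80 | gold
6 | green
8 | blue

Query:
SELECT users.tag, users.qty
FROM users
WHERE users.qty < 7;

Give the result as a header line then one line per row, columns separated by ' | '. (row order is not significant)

== RESULT ==
users.tag | users.qty
E | 5
D | 1

Derivation:
After WHERE (2 rows):
users.tag | users.qty
E | 5
D | 1
After SELECT (2 rows):
users.tag | users.qty
E | 5
D | 1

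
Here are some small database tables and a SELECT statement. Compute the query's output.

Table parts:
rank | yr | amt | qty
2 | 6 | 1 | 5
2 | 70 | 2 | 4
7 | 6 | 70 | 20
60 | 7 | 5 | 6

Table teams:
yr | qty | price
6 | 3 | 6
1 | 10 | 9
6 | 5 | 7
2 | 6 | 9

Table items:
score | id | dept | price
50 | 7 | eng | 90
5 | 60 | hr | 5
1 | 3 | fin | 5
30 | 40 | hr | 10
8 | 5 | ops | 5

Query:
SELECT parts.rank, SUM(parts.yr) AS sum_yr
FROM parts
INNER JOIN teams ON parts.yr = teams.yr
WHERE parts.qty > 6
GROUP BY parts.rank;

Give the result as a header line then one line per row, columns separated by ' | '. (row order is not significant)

After JOIN teams (4 rows):
parts.rank | parts.yr | parts.amt | parts.qty | teams.yr | teams.qty | teams.price
2 | 6 | 1 | 5 | 6 | 3 | 6
2 | 6 | 1 | 5 | 6 | 5 | 7
7 | 6 | 70 | 20 | 6 | 3 | 6
7 | 6 | 70 | 20 | 6 | 5 | 7
After WHERE (2 rows):
parts.rank | parts.yr | parts.amt | parts.qty | teams.yr | teams.qty | teams.price
7 | 6 | 70 | 20 | 6 | 3 | 6
7 | 6 | 70 | 20 | 6 | 5 | 7
After GROUP BY (1 rows):
parts.rank | sum_yr
7 | 12

== RESULT ==
parts.rank | sum_yr
7 | 12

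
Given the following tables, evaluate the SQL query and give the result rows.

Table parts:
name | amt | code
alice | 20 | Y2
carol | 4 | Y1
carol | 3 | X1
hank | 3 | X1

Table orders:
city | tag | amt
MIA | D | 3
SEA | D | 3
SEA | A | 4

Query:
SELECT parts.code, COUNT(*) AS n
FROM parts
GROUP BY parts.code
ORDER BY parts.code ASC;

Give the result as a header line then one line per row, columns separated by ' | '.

After GROUP BY (3 rows):
parts.code | n
Y2 | 1
Y1 | 1
X1 | 2
After ORDER BY (3 rows):
parts.code | n
X1 | 2
Y1 | 1
Y2 | 1

== RESULT ==
parts.code | n
X1 | 2
Y1 | 1
Y2 | 1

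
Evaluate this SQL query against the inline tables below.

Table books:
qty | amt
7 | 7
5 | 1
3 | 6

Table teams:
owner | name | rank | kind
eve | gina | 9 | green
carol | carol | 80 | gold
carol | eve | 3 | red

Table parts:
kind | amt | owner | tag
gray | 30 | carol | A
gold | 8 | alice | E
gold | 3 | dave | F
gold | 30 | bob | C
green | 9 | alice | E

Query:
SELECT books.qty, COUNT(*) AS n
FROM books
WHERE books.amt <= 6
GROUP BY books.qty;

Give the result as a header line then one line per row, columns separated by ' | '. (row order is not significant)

After WHERE (2 rows):
books.qty | books.amt
5 | 1
3 | 6
After GROUP BY (2 rows):
books.qty | n
5 | 1
3 | 1

== RESULT ==
books.qty | n
5 | 1
3 | 1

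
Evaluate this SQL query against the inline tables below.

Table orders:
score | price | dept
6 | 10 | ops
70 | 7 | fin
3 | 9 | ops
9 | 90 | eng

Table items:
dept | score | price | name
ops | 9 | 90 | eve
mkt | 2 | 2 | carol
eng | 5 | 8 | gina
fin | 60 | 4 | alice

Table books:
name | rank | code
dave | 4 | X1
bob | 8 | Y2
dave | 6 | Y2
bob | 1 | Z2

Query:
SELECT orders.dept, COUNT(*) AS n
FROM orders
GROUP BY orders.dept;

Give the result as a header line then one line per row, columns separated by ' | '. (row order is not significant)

After GROUP BY (3 rows):
orders.dept | n
ops | 2
fin | 1
eng | 1

== RESULT ==
orders.dept | n
ops | 2
fin | 1
eng | 1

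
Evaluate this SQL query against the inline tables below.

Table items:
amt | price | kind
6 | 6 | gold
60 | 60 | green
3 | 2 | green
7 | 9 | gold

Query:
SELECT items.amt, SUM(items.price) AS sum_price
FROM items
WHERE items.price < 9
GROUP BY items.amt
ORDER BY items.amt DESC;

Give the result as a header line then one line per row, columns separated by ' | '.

After WHERE (2 rows):
items.amt | items.price | items.kind
6 | 6 | gold
3 | 2 | green
After GROUP BY (2 rows):
items.amt | sum_price
6 | 6
3 | 2
After ORDER BY (2 rows):
items.amt | sum_price
6 | 6
3 | 2

== RESULT ==
items.amt | sum_price
6 | 6
3 | 2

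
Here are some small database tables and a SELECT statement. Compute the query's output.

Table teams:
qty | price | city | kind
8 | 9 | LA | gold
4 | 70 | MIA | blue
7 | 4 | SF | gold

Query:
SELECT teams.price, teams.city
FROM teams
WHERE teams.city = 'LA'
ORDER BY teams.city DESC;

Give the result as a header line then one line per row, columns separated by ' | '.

== RESULT ==
teams.price | teams.city
9 | LA

Derivation:
After WHERE (1 rows):
teams.qty | teams.price | teams.city | teams.kind
8 | 9 | LA | gold
After SELECT (1 rows):
teams.price | teams.city
9 | LA
After ORDER BY (1 rows):
teams.price | teams.city
9 | LA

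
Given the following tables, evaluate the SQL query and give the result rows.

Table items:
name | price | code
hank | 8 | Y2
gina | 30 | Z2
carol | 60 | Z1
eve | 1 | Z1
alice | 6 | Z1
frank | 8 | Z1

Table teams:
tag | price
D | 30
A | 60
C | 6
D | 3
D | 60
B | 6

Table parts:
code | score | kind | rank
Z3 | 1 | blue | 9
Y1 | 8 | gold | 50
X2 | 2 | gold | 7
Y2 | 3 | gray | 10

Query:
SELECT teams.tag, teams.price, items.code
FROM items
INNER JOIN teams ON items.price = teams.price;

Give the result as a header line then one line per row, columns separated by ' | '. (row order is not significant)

After JOIN teams (5 rows):
items.name | items.price | items.code | teams.tag | teams.price
gina | 30 | Z2 | D | 30
carol | 60 | Z1 | A | 60
carol | 60 | Z1 | D | 60
alice | 6 | Z1 | C | 6
alice | 6 | Z1 | B | 6
After SELECT (5 rows):
teams.tag | teams.price | items.code
D | 30 | Z2
A | 60 | Z1
D | 60 | Z1
C | 6 | Z1
B | 6 | Z1

== RESULT ==
teams.tag | teams.price | items.code
D | 30 | Z2
A | 60 | Z1
D | 60 | Z1
C | 6 | Z1
B | 6 | Z1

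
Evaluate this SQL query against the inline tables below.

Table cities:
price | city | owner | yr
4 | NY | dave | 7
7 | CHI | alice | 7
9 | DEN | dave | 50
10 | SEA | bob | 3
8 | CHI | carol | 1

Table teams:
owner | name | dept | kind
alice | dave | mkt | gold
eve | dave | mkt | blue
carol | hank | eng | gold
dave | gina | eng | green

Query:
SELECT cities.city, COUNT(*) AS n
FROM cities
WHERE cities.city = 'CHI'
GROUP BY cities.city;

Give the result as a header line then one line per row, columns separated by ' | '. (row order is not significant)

After WHERE (2 rows):
cities.price | cities.city | cities.owner | cities.yr
7 | CHI | alice | 7
8 | CHI | carol | 1
After GROUP BY (1 rows):
cities.city | n
CHI | 2

== RESULT ==
cities.city | n
CHI | 2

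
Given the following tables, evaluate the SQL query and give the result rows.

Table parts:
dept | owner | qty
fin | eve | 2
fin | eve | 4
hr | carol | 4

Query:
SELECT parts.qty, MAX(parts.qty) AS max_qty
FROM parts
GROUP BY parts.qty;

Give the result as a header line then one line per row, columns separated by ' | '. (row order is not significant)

== RESULT ==
parts.qty | max_qty
2 | 2
4 | 4

Derivation:
After GROUP BY (2 rows):
parts.qty | max_qty
2 | 2
4 | 4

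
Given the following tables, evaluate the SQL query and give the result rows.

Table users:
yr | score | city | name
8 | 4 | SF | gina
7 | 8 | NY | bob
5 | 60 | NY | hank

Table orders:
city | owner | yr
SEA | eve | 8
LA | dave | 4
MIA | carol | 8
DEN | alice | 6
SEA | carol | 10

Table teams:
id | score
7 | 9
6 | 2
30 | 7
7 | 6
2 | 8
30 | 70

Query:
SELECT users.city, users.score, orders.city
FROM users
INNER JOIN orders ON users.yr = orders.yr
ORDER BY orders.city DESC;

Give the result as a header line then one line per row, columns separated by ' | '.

== RESULT ==
users.city | users.score | orders.city
SF | 4 | SEA
SF | 4 | MIA

Derivation:
After JOIN orders (2 rows):
users.yr | users.score | users.city | users.name | orders.city | orders.owner | orders.yr
8 | 4 | SF | gina | SEA | eve | 8
8 | 4 | SF | gina | MIA | carol | 8
After SELECT (2 rows):
users.city | users.score | orders.city
SF | 4 | SEA
SF | 4 | MIA
After ORDER BY (2 rows):
users.city | users.score | orders.city
SF | 4 | SEA
SF | 4 | MIA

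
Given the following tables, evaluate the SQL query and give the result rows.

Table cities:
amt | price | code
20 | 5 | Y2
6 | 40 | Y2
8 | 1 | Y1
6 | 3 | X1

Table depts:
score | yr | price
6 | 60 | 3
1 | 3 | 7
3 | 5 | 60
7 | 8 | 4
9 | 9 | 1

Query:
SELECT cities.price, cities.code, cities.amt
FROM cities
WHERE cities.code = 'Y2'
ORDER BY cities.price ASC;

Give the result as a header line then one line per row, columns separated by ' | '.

== RESULT ==
cities.price | cities.code | cities.amt
5 | Y2 | 20
40 | Y2 | 6

Derivation:
After WHERE (2 rows):
cities.amt | cities.price | cities.code
20 | 5 | Y2
6 | 40 | Y2
After SELECT (2 rows):
cities.price | cities.code | cities.amt
5 | Y2 | 20
40 | Y2 | 6
After ORDER BY (2 rows):
cities.price | cities.code | cities.amt
5 | Y2 | 20
40 | Y2 | 6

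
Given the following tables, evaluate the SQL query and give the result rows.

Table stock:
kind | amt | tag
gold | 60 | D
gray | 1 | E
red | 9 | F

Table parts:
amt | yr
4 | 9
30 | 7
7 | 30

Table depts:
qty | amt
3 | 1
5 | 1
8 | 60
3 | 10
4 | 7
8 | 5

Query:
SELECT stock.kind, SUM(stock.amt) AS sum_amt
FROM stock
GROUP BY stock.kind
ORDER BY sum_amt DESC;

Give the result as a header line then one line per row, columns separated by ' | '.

After GROUP BY (3 rows):
stock.kind | sum_amt
gold | 60
gray | 1
red | 9
After ORDER BY (3 rows):
stock.kind | sum_amt
gold | 60
red | 9
gray | 1

== RESULT ==
stock.kind | sum_amt
gold | 60
red | 9
gray | 1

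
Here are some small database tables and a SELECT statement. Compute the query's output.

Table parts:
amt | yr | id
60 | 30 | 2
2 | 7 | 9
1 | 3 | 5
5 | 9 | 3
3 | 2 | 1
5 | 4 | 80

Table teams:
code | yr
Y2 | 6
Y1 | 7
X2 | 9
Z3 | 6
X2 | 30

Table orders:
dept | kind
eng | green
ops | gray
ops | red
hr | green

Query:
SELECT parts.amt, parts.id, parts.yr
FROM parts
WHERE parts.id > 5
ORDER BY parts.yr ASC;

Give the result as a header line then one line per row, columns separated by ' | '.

== RESULT ==
parts.amt | parts.id | parts.yr
5 | 80 | 4
2 | 9 | 7

Derivation:
After WHERE (2 rows):
parts.amt | parts.yr | parts.id
2 | 7 | 9
5 | 4 | 80
After SELECT (2 rows):
parts.amt | parts.id | parts.yr
2 | 9 | 7
5 | 80 | 4
After ORDER BY (2 rows):
parts.amt | parts.id | parts.yr
5 | 80 | 4
2 | 9 | 7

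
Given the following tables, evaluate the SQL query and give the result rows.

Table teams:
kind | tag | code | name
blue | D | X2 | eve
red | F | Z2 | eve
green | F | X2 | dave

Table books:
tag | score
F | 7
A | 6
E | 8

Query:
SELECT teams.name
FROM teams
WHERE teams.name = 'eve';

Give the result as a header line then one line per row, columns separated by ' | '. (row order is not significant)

After WHERE (2 rows):
teams.kind | teams.tag | teams.code | teams.name
blue | D | X2 | eve
red | F | Z2 | eve
After SELECT (2 rows):
teams.name
eve
eve

== RESULT ==
teams.name
eve
eve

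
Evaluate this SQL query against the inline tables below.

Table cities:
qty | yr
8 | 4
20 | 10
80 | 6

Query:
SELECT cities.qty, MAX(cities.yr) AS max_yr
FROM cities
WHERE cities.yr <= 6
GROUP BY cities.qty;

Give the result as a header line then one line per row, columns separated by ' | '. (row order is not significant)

== RESULT ==
cities.qty | max_yr
8 | 4
80 | 6

Derivation:
After WHERE (2 rows):
cities.qty | cities.yr
8 | 4
80 | 6
After GROUP BY (2 rows):
cities.qty | max_yr
8 | 4
80 | 6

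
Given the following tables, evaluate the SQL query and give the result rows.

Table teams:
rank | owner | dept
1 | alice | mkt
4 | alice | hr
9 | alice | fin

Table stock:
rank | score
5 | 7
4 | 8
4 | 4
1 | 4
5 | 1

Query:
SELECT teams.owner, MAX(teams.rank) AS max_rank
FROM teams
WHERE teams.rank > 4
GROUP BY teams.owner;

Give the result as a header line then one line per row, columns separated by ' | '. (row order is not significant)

After WHERE (1 rows):
teams.rank | teams.owner | teams.dept
9 | alice | fin
After GROUP BY (1 rows):
teams.owner | max_rank
alice | 9

== RESULT ==
teams.owner | max_rank
alice | 9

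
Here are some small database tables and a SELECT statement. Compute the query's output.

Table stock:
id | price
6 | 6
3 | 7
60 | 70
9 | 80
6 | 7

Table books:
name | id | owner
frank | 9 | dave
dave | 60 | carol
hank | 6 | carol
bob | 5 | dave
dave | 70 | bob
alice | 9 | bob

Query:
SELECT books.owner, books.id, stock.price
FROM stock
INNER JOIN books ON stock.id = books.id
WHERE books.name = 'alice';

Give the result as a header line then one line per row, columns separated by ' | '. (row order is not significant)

After JOIN books (5 rows):
stock.id | stock.price | books.name | books.id | books.owner
6 | 6 | hank | 6 | carol
60 | 70 | dave | 60 | carol
9 | 80 | frank | 9 | dave
9 | 80 | alice | 9 | bob
6 | 7 | hank | 6 | carol
After WHERE (1 rows):
stock.id | stock.price | books.name | books.id | books.owner
9 | 80 | alice | 9 | bob
After SELECT (1 rows):
books.owner | books.id | stock.price
bob | 9 | 80

== RESULT ==
books.owner | books.id | stock.price
bob | 9 | 80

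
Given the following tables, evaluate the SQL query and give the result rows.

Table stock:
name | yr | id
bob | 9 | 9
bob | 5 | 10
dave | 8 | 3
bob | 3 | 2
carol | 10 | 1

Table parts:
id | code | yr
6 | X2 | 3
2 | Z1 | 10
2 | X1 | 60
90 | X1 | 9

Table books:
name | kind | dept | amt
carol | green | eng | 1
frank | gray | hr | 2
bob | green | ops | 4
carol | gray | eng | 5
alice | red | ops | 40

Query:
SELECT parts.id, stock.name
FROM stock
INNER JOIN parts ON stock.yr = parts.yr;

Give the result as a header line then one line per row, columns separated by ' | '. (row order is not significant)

== RESULT ==
parts.id | stock.name
90 | bob
6 | bob
2 | carol

Derivation:
After JOIN parts (3 rows):
stock.name | stock.yr | stock.id | parts.id | parts.code | parts.yr
bob | 9 | 9 | 90 | X1 | 9
bob | 3 | 2 | 6 | X2 | 3
carol | 10 | 1 | 2 | Z1 | 10
After SELECT (3 rows):
parts.id | stock.name
90 | bob
6 | bob
2 | carol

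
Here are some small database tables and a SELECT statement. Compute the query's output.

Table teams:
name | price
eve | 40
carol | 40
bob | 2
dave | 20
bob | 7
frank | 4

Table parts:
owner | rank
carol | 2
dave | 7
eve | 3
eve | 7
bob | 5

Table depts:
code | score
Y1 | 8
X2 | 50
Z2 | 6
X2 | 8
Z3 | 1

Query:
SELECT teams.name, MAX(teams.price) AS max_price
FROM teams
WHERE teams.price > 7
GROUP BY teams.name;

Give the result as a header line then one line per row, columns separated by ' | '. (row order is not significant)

== RESULT ==
teams.name | max_price
eve | 40
carol | 40
dave | 20

Derivation:
After WHERE (3 rows):
teams.name | teams.price
eve | 40
carol | 40
dave | 20
After GROUP BY (3 rows):
teams.name | max_price
eve | 40
carol | 40
dave | 20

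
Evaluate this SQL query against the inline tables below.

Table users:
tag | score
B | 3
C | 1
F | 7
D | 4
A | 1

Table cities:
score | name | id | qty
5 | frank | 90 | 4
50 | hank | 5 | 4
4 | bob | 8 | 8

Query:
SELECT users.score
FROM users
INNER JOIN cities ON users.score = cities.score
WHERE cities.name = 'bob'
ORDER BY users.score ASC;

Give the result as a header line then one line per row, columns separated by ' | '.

After JOIN cities (1 rows):
users.tag | users.score | cities.score | cities.name | cities.id | cities.qty
D | 4 | 4 | bob | 8 | 8
After WHERE (1 rows):
users.tag | users.score | cities.score | cities.name | cities.id | cities.qty
D | 4 | 4 | bob | 8 | 8
After SELECT (1 rows):
users.score
4
After ORDER BY (1 rows):
users.score
4

== RESULT ==
users.score
4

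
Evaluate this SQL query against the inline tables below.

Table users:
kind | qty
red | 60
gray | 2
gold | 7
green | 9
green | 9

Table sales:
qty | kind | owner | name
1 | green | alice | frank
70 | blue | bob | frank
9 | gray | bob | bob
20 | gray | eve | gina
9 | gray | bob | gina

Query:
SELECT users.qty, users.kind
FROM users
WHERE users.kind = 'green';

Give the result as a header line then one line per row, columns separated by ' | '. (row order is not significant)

After WHERE (2 rows):
users.kind | users.qty
green | 9
green | 9
After SELECT (2 rows):
users.qty | users.kind
9 | green
9 | green

== RESULT ==
users.qty | users.kind
9 | green
9 | green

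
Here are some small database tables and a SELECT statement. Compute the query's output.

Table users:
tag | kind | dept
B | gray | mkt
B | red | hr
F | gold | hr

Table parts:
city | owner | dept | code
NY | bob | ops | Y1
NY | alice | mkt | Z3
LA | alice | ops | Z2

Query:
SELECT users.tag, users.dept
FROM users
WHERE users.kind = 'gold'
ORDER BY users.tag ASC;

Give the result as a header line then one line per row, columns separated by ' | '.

== RESULT ==
users.tag | users.dept
F | hr

Derivation:
After WHERE (1 rows):
users.tag | users.kind | users.dept
F | gold | hr
After SELECT (1 rows):
users.tag | users.dept
F | hr
After ORDER BY (1 rows):
users.tag | users.dept
F | hr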